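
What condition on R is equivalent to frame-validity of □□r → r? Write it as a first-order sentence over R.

This is a Sahlqvist (Geach-type) schema ◇^0□^2r → □^0◇^0r.
Minimal-valuation argument: fix x; take any y with xR^0y and any z with xR^0z. Set V(r) to the set of worlds R-reachable from y in exactly 2 steps. Then □^2r holds at y, so the antecedent holds at x; validity forces ◇^0r at z, giving a w with zR^0w and yR^2w.
First-order correspondent: ∀x ∃w (xR²w ∧ x = w).

∀x ∃w (xR²w ∧ x = w)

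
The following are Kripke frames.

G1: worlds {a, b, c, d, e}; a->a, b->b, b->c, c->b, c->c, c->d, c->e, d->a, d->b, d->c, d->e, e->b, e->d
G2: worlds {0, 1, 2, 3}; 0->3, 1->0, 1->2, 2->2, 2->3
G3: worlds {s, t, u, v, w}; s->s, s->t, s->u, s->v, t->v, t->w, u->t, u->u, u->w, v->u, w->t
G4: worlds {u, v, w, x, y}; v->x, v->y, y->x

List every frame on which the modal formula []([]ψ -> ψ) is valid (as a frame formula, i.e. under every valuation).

The schema corresponds to shift-reflexivity: forall x forall y (Rxy -> Ryy).
G1: fails — Rcd but not Rdd.
G2: fails — R10 but not R00.
G3: fails — Rwt but not Rtt.
G4: fails — Ryx but not Rxx.

none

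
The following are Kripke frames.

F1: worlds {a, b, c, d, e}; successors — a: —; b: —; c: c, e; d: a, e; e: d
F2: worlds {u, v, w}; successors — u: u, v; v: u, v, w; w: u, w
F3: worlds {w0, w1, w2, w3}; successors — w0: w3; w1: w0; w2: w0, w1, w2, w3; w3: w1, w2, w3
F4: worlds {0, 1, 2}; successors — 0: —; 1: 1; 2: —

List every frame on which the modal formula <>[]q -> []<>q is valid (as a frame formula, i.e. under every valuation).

This is the axiom for convergence; its first-order frame correspondent is forall x forall y forall z (Rxy & Rxz -> exists w (Ryw & Rzw)).
F1: fails — Rcc and Rce but c and e have no common successor.
F2: condition met.
F3: fails — Rw2w0 and Rw2w1 but w0 and w1 have no common successor.
F4: condition met.
Valid on: F2, F4.

F2, F4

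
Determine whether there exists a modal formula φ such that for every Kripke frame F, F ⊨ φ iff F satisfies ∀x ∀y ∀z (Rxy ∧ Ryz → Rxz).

Yes, by □r → □□r

The condition is transitivity. A defining modal formula is □r → □□r.
Suppose □r→□□r is valid. Take Rxy, Ryz and set V(r)={w : Rxw}. Then □r at x, so □□r at x, so □r at y, so r at z, i.e. Rxz.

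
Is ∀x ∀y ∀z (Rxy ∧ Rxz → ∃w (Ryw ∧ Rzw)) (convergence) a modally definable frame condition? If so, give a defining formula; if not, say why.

Definable; ◇□q → □◇q defines it

Yes: it is convergence, defined by the .2 schema ◇□q → □◇q.
Suppose ◇□q→□◇q is valid. Take Rxy, Rxz and set V(q)={w : Ryw}. Then □q at y so ◇□q at x, so □◇q at x, so ◇q at z, giving w with Rzw and Ryw.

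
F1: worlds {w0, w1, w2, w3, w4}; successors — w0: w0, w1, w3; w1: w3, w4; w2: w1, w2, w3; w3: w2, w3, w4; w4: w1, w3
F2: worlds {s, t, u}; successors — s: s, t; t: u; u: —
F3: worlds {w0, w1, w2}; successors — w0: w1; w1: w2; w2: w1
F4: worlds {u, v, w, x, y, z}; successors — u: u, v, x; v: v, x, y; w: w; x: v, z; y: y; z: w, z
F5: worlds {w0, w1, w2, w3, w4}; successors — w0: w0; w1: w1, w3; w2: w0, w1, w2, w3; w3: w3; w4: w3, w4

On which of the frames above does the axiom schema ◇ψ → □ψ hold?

This is the axiom for partial functionality; its first-order frame correspondent is ∀x ∀y ∀z (Rxy ∧ Rxz → y = z).
F1: fails — w0 sees both w0 and w1.
F2: fails — s sees both s and t.
F3: condition met.
F4: fails — u sees both u and v.
F5: fails — w1 sees both w1 and w3.

F3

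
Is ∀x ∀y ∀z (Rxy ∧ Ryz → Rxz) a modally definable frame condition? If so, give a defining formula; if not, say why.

Yes: it is transitivity, defined by the 4 schema □q → □□q.

Yes — defined by □q → □□q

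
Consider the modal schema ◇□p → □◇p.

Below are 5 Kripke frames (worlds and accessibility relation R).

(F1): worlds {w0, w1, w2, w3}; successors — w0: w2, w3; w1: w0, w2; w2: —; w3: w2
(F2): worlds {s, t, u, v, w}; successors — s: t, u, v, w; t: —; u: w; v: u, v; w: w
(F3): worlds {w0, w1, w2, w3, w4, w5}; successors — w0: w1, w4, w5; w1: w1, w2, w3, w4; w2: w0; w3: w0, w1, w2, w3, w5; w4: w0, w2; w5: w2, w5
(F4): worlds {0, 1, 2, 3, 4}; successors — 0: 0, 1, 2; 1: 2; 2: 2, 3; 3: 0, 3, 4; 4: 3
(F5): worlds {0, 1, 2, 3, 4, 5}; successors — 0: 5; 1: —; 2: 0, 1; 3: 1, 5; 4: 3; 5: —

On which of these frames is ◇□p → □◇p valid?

none

Frame correspondent (Sahlqvist): ∀x ∀y ∀z (Rxy ∧ Rxz → ∃w (Ryw ∧ Rzw)) — i.e. convergence.
(F1): fails — Rw0w2 and Rw0w2 but w2 and w2 have no common successor.
(F2): fails — Rsv and Rsw but v and w have no common successor.
(F3): fails — Rw1w2 and Rw1w1 but w2 and w1 have no common successor.
(F4): fails — R34 and R30 but 4 and 0 have no common successor.
(F5): fails — R05 and R05 but 5 and 5 have no common successor.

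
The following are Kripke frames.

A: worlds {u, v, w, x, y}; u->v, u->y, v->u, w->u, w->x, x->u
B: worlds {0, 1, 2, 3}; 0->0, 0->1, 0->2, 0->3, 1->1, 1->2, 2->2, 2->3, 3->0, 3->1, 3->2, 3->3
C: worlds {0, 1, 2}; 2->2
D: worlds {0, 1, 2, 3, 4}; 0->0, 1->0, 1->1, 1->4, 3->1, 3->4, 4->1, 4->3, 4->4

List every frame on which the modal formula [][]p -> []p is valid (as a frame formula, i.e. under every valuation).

B, C, D

This is the axiom for density; its first-order frame correspondent is forall x forall y (Rxy -> exists z (Rxz & Rzy)).
A: fails — Ruv but no z with Ruz and Rzv.
B: ✓.
C: ✓.
D: ✓.
Valid on: B, C, D.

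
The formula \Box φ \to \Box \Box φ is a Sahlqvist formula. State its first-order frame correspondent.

transitivity: \forall x \forall y \forall z (Rxy \wedge Ryz \to Rxz)

Suppose □φ→□□φ is valid. Take Rxy, Ryz and set V(φ)={w : Rxw}. Then □φ at x, so □□φ at x, so □φ at y, so φ at z, i.e. Rxz.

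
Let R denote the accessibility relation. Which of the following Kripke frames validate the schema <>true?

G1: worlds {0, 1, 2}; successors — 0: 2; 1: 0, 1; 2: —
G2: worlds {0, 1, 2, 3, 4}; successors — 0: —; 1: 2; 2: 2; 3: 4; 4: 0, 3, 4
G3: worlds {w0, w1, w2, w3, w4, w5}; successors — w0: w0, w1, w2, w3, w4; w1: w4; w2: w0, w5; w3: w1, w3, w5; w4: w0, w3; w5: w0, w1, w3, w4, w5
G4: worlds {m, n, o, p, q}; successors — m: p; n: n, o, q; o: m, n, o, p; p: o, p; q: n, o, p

This is the axiom for seriality; its first-order frame correspondent is forall x exists y Rxy.
G1: fails — world 2 has no successor.
G2: fails — world 0 has no successor.
G3: holds.
G4: holds.
Valid on: G3, G4.

G3, G4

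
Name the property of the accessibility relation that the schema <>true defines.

seriality

This schema is equivalent to the D axiom □A → ◇A.
It corresponds to seriality: forall x exists y Rxy.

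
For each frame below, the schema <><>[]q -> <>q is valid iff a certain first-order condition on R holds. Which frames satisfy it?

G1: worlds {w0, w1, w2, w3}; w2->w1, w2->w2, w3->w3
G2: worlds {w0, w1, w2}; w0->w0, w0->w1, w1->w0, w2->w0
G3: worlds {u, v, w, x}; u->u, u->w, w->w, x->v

G2, G3

Frame correspondent (Sahlqvist): forall x forall y (x R^2 y -> exists w (yRw & xRw)) — i.e. a generalized confluence (Geach) condition.
G1: fails — w2R²w1 but no w with w1Rw and w2Rw.
G2: satisfies the condition.
G3: satisfies the condition.
Valid on: G2, G3.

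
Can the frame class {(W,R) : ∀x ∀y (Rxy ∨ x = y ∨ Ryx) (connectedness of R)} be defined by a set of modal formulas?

Modal frame validity is preserved under disjoint unions.
Take 3 disjoint single-world reflexive frames: each is trivially connected, but their disjoint union has 3 worlds with no edge between distinct components, so it is not connected.
So no modal formula (or set of formulas) defines exactly the connected frames.

Not modally definable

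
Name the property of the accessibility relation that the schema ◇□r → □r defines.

Equivalently (dual form): ◇r → □◇r.
Suppose ◇r→□◇r is valid. Take Rxy, Rxz and set V(r)={y}. Then ◇r at x, so □◇r at x, so ◇r at z, so some w with Rzw has r; w=y, i.e. Rzy. By symmetry of the argument, Ryz.

The Euclidean property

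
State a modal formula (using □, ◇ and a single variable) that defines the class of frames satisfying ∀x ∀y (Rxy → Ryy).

□(□q → q)

A defining formula is □(□q → q) (the T□ axiom).
Suppose □(□q→q) is valid. Take Rxy and set V(q)={w : Ryw}. Then at y, □q holds; since □(□q→q) at x, □q→q at y, so q at y, i.e. Ryy.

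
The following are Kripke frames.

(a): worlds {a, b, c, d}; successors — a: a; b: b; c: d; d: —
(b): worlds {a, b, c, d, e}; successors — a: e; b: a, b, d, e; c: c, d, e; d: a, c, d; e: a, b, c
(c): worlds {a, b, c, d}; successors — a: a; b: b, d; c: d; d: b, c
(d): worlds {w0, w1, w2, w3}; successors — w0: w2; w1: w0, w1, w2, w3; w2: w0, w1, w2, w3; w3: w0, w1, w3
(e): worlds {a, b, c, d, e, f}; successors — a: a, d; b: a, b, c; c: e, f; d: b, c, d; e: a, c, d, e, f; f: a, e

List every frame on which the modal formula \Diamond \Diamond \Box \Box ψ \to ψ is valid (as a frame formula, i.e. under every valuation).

The schema corresponds to a generalized confluence (Geach) condition: \forall x \forall y (x R^2 y \to \exists w (y R^2 w \wedge x = w)).
(a): satisfies the condition.
(b): fails — bR²d but no w with dR²w and b=w.
(c): satisfies the condition.
(d): satisfies the condition.
(e): fails — bR²c but no w with cR²w and b=w.
Valid on: (a), (c), (d).

(a), (c), (d)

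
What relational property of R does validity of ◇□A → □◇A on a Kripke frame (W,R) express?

convergence: ∀x ∀y ∀z (Rxy ∧ Rxz → ∃w (Ryw ∧ Rzw))

Suppose ◇□A→□◇A is valid. Take Rxy, Rxz and set V(A)={w : Ryw}. Then □A at y so ◇□A at x, so □◇A at x, so ◇A at z, giving w with Rzw and Ryw.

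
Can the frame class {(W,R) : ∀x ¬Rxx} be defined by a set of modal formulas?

Not modally definable

Modal frame validity is preserved under surjective bounded morphisms.
The 2-cycle (worlds 0,1 with 0→1→0) is irreflexive, and the map sending every world to a single reflexive point • is a surjective bounded morphism (forth: every edge maps to (•,•); back: every world has a successor). So any modal formula valid on the 2-cycle is also valid on the reflexive point, which is not irreflexive.
Hence irreflexivity is not modally definable.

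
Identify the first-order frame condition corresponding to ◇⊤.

seriality

◇⊤ holds at w iff w has a successor, so frame-validity of ◇⊤ is exactly seriality. Equivalently via □p → ◇p:
Suppose □p→◇p is valid. At any x set V(p)=W. Then □p at x, so ◇p at x, so x has a successor.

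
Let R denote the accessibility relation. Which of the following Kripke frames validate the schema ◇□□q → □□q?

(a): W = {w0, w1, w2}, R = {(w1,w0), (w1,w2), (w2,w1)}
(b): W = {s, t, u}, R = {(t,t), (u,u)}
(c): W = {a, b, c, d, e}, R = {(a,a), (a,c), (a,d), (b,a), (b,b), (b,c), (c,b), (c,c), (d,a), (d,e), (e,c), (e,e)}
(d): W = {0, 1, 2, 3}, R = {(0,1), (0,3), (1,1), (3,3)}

This is the axiom for a generalized confluence (Geach) condition; its first-order frame correspondent is ∀x ∀y ∀z ((xRy ∧ xR²z) → ∃w (yR²w ∧ z = w)).
(a): fails — w1Rw0, w1R²w1 but no w with w0R²w and w1=w.
(b): holds.
(c): fails — aRc, aR²d but no w with cR²w and d=w.
(d): fails — 0R1, 0R²3 but no w with 1R²w and 3=w.
Valid on: (b).

(b)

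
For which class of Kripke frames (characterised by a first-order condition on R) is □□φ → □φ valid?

density: ∀x ∀y (Rxy → ∃z (Rxz ∧ Rzy))

This is the C4 axiom.
Its frame correspondent is density — ∀x ∀y (Rxy → ∃z (Rxz ∧ Rzy)).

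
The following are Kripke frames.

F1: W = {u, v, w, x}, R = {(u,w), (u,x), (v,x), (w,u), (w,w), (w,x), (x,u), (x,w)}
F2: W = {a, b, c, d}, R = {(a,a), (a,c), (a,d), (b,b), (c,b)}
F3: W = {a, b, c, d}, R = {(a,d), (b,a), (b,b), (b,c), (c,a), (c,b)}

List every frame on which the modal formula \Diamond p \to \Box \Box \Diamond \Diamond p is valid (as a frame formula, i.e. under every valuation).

F1

This is the axiom for a generalized confluence (Geach) condition; its first-order frame correspondent is \forall x \forall y \forall z ((xRy \wedge x R^2 z) \to \exists w (y = w \wedge z R^2 w)).
F1: ✓.
F2: fails — aRa, aR²b but no w with a=w and bR²w.
F3: fails — bRa, bR²a but no w with a=w and aR²w.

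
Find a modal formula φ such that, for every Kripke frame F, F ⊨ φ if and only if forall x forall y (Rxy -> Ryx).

p → □◇p

A defining formula is p → □◇p (the B axiom).
Suppose p→□◇p is valid. Take Rxy and set V(p)={x}. Then p at x, so □◇p at x, so ◇p at y, so some z with Ryz has p; z=x, i.e. Ryx.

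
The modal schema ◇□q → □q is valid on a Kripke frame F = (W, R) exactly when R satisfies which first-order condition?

Equivalently (dual form): ◇q → □◇q.
Suppose ◇q→□◇q is valid. Take Rxy, Rxz and set V(q)={y}. Then ◇q at x, so □◇q at x, so ◇q at z, so some w with Rzw has q; w=y, i.e. Rzy. By symmetry of the argument, Ryz.

the Euclidean property: ∀x ∀y ∀z (Rxy ∧ Rxz → Ryz)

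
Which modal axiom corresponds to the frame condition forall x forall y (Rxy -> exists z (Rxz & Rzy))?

□□p → □p

A defining formula is □□p → □p (the C4 axiom).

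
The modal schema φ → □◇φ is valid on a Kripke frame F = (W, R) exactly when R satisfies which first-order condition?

symmetry: ∀x ∀y (Rxy → Ryx)

This is the B axiom.
It corresponds to symmetry: ∀x ∀y (Rxy → Ryx).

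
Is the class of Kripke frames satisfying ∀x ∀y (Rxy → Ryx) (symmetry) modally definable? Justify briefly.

Yes: it is symmetry, defined by the B schema q → □◇q.
Suppose q→□◇q is valid. Take Rxy and set V(q)={x}. Then q at x, so □◇q at x, so ◇q at y, so some z with Ryz has q; z=x, i.e. Ryx.

Definable; q → □◇q defines it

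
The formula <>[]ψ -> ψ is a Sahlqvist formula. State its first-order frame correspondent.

symmetry

Replacing ψ by ¬ψ and contraposing gives the equivalent schema ψ → □◇ψ.
Suppose ψ→□◇ψ is valid. Take Rxy and set V(ψ)={x}. Then ψ at x, so □◇ψ at x, so ◇ψ at y, so some z with Ryz has ψ; z=x, i.e. Ryx.
The converse is a direct semantic check.
So the correspondent is symmetry.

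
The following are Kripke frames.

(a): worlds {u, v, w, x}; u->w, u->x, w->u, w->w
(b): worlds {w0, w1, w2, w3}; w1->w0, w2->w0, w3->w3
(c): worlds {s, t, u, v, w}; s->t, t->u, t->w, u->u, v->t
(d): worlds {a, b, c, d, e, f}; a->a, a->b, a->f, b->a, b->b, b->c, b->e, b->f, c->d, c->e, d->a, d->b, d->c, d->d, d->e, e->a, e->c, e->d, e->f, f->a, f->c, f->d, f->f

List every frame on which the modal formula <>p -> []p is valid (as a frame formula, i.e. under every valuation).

(b)

This is the axiom for partial functionality; its first-order frame correspondent is forall x forall y forall z (Rxy & Rxz -> y = z).
(a): fails — u sees both w and x.
(b): satisfies the condition.
(c): fails — t sees both u and w.
(d): fails — a sees both a and b.
Valid on: (b).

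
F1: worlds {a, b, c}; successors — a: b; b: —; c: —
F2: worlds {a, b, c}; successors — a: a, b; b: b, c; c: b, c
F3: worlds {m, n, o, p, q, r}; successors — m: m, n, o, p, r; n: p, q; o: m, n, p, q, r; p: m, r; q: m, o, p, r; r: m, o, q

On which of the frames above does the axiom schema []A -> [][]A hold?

F1

The schema corresponds to transitivity: forall x forall y forall z (Rxy & Ryz -> Rxz).
F1: holds.
F2: fails — Rab and Rbc but not Rac.
F3: fails — Rom and Rmo but not Roo.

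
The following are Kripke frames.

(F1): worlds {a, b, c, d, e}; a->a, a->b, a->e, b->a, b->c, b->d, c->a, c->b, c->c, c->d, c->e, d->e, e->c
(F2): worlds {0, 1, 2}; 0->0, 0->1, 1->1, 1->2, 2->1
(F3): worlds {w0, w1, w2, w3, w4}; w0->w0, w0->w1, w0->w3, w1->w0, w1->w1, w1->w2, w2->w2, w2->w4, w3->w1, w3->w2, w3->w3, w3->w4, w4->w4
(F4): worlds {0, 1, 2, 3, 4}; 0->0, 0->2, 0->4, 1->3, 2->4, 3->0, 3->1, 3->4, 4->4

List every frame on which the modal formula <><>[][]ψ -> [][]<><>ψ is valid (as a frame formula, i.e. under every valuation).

Frame correspondent (Sahlqvist): forall x forall y forall z ((x R^2 y & x R^2 z) -> exists w (y R^2 w & z R^2 w)) — i.e. a generalized confluence (Geach) condition.
(F1): holds.
(F2): holds.
(F3): holds.
(F4): holds.

(F1), (F2), (F3), (F4)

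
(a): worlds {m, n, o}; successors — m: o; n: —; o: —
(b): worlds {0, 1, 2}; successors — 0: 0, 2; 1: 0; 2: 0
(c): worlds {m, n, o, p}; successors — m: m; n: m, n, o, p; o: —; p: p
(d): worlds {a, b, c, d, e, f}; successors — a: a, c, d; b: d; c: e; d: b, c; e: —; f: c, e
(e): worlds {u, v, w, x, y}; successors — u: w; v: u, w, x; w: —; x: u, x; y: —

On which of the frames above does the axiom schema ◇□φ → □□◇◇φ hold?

(a), (b)

The schema corresponds to a generalized confluence (Geach) condition: ∀x ∀y ∀z ((xRy ∧ xR²z) → ∃w (yRw ∧ zR²w)).
(a): condition met.
(b): condition met.
(c): fails — nRm, nR²o but no w with mRw and oR²w.
(d): fails — aRa, aR²c but no w with aRw and cR²w.
(e): fails — vRu, vR²u but no t with uRt and uR²t.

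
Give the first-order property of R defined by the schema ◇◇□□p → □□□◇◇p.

∀x ∀y ∀z ((xR²y ∧ xR³z) → ∃w (yR²w ∧ zR²w))

This is a Sahlqvist (Geach-type) schema ◇^2□^2p → □^3◇^2p.
Minimal-valuation argument: fix x; take any y with xR^2y and any z with xR^3z. Set V(p) to the set of worlds R-reachable from y in exactly 2 steps. Then □^2p holds at y, so the antecedent holds at x; validity forces ◇^2p at z, giving a w with zR^2w and yR^2w.
First-order correspondent: ∀x ∀y ∀z ((xR²y ∧ xR³z) → ∃w (yR²w ∧ zR²w)).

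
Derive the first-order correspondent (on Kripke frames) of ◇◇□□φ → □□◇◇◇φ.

This is a Sahlqvist (Geach-type) schema ◇^2□^2φ → □^2◇^3φ.
First-order correspondent: ∀x ∀y ∀z ((xR²y ∧ xR²z) → ∃w (yR²w ∧ zR³w)).

∀x ∀y ∀z ((xR²y ∧ xR²z) → ∃w (yR²w ∧ zR³w))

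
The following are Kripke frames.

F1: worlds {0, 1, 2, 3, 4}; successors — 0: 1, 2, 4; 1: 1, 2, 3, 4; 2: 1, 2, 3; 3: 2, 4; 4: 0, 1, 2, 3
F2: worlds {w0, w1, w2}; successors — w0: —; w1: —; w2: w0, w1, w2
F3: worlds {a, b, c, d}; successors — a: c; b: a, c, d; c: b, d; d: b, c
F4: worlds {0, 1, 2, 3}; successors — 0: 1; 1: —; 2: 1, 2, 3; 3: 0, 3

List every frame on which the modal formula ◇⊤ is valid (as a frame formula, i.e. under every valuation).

This is the axiom for seriality; its first-order frame correspondent is ∀x ∃y Rxy.
F1: satisfies the condition.
F2: fails — world w0 has no successor.
F3: satisfies the condition.
F4: fails — world 1 has no successor.
Valid on: F1, F3.

F1, F3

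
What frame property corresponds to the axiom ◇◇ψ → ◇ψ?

Transitivity

Replacing ψ by ¬ψ and contraposing gives the equivalent schema □ψ → □□ψ.
Suppose □ψ→□□ψ is valid. Take Rxy, Ryz and set V(ψ)={w : Rxw}. Then □ψ at x, so □□ψ at x, so □ψ at y, so ψ at z, i.e. Rxz.
Conversely, any frame satisfying ∀x ∀y ∀z (Rxy ∧ Ryz → Rxz) validates the schema.
So the correspondent is transitivity.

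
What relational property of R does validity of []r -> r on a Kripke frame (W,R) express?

Reflexivity

Suppose □r→r is valid. At any x set V(r)={w : Rxw}. Then □r holds at x, so r holds at x, i.e. Rxx.
Conversely, any frame satisfying forall x Rxx validates the schema.
Frame condition: forall x Rxx.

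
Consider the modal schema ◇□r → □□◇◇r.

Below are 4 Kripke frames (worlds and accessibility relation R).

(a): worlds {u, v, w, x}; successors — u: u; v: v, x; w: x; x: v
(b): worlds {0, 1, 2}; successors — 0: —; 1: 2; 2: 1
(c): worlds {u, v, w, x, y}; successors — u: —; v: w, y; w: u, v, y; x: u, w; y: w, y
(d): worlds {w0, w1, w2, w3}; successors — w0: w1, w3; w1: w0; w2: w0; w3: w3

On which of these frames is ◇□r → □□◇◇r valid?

(a), (b)

Frame correspondent (Sahlqvist): ∀x ∀y ∀z ((xRy ∧ xR²z) → ∃w (yRw ∧ zR²w)) — i.e. a generalized confluence (Geach) condition.
(a): ✓.
(b): ✓.
(c): fails — vRw, vR²u but no t with wRt and uR²t.
(d): fails — w0Rw1, w0R²w3 but no w with w1Rw and w3R²w.
Valid on: (a), (b).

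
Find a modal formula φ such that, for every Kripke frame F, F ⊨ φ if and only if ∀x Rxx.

□r → r

A defining formula is □r → r (the T axiom).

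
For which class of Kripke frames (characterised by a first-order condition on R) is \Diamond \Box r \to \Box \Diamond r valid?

Convergence

Suppose ◇□r→□◇r is valid. Take Rxy, Rxz and set V(r)={w : Ryw}. Then □r at y so ◇□r at x, so □◇r at x, so ◇r at z, giving w with Rzw and Ryw.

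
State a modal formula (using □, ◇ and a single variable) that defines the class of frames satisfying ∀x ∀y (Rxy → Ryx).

A defining formula is ψ → □◇ψ (the B axiom).

ψ → □◇ψ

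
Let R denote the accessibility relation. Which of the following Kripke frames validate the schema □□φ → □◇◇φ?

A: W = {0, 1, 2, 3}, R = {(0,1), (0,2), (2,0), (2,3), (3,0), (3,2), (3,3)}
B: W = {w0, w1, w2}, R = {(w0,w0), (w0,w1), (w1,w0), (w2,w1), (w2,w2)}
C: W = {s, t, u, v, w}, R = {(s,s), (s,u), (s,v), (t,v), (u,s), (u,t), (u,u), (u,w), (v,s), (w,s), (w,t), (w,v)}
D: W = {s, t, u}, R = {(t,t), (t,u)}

This is the axiom for a generalized confluence (Geach) condition; its first-order frame correspondent is ∀x ∀z (xRz → ∃w (xR²w ∧ zR²w)).
A: fails — 0R1 but no w with 0R²w and 1R²w.
B: ✓.
C: ✓.
D: fails — tRu but no w with tR²w and uR²w.

B, C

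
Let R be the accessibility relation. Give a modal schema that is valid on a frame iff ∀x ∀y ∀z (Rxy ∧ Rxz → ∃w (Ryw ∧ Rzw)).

◇□p → □◇p

A defining formula is ◇□p → □◇p (the .2 axiom).
Suppose ◇□p→□◇p is valid. Take Rxy, Rxz and set V(p)={w : Ryw}. Then □p at y so ◇□p at x, so □◇p at x, so ◇p at z, giving w with Rzw and Ryw.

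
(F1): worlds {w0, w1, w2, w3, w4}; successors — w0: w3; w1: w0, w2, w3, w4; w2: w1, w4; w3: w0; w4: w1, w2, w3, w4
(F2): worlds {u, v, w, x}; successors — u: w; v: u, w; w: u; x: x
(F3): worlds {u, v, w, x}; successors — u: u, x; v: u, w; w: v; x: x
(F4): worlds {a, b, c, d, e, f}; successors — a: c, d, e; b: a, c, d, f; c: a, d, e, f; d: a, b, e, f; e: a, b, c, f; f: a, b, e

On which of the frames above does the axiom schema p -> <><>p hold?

The schema corresponds to a generalized confluence (Geach) condition: forall x exists w (x = w & x R^2 w).
(F1): holds.
(F2): fails — at v but no t with v=t and vR²t.
(F3): holds.
(F4): holds.

(F1), (F3), (F4)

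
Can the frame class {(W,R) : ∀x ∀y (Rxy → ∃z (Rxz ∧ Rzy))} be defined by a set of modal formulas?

This is a Sahlqvist condition; the C4 axiom □□q → □q defines it.
Suppose □□q→□q is valid. Take Rxy and set V(q)={w : xR²w}. Then □□q at x, so □q at x, so q at y, i.e. ∃z(Rxz∧Rzy).

Yes, by □□q → □q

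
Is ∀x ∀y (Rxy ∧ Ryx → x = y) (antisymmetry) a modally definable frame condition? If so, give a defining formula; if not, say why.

If a class were modally definable it would be closed under surjective bounded morphisms (Goldblatt–Thomason).
The 8-cycle (worlds a,b,c,d,e,f,g,h with a→b→c→d→e→f→g→h→a) is antisymmetric. Sending even-indexed worlds to s and odd-indexed worlds to t is a surjective bounded morphism onto the two-world frame with s↔t, which is not antisymmetric.
So no modal formula (or set of formulas) defines exactly the antisymmetric frames.

Not modally definable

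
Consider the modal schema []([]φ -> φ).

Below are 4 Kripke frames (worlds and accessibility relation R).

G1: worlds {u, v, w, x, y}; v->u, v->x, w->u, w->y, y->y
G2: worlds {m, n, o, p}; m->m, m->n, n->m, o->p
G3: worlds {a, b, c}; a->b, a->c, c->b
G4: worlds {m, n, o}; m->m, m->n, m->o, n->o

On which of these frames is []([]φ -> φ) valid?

The schema corresponds to shift-reflexivity: forall x forall y (Rxy -> Ryy).
G1: fails — Rwu but not Ruu.
G2: fails — Rop but not Rpp.
G3: fails — Rac but not Rcc.
G4: fails — Rno but not Roo.

none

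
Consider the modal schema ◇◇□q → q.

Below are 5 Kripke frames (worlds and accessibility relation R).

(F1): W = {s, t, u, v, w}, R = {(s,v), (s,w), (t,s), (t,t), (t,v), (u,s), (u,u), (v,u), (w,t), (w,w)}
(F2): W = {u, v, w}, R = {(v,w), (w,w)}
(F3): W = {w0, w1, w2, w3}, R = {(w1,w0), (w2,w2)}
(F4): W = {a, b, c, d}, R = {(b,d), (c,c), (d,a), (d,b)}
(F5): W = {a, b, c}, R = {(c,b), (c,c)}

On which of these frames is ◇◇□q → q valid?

(F3)

This is the axiom for a generalized confluence (Geach) condition; its first-order frame correspondent is ∀x ∀y (xR²y → ∃w (yRw ∧ x = w)).
(F1): fails — sR²w but no w* with wRw* and s=w*.
(F2): fails — vR²w but no t with wRt and v=t.
(F3): condition met.
(F4): fails — bR²a but no w with aRw and b=w.
(F5): fails — cR²b but no w with bRw and c=w.
Valid on: (F3).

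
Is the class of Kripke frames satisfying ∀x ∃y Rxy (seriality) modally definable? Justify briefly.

Yes: it is seriality, defined by the D schema □r → ◇r.
Suppose □r→◇r is valid. At any x set V(r)=W. Then □r at x, so ◇r at x, so x has a successor.

Yes, by □r → ◇r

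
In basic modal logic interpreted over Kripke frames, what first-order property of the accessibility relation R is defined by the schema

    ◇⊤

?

This is a form of the D axiom.
Its frame correspondent is seriality — ∀x ∃y Rxy.

seriality: ∀x ∃y Rxy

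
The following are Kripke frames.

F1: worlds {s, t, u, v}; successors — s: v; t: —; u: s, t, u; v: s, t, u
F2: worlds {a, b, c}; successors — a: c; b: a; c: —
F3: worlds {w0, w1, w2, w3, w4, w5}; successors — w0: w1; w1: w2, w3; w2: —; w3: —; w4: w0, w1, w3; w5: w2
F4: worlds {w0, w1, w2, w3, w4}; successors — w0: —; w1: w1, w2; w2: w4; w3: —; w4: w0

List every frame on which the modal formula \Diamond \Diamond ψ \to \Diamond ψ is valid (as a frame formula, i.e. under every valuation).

none

The schema corresponds to transitivity: \forall x \forall y \forall z (Rxy \wedge Ryz \to Rxz).
F1: fails — Rus and Rsv but not Ruv.
F2: fails — Rba and Rac but not Rbc.
F3: fails — Rw4w1 and Rw1w2 but not Rw4w2.
F4: fails — Rw1w2 and Rw2w4 but not Rw1w4.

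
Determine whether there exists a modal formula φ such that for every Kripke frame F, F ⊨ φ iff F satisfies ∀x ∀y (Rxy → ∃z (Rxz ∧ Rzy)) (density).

Yes, by □□p → □p

Yes: it is density, defined by the C4 schema □□p → □p.
Suppose □□p→□p is valid. Take Rxy and set V(p)={w : xR²w}. Then □□p at x, so □p at x, so p at y, i.e. ∃z(Rxz∧Rzy).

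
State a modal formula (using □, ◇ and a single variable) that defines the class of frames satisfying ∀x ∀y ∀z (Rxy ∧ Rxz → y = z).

This is partial functionality; the standard corresponding axiom is CD: ◇r → □r.
Suppose ◇r→□r is valid. Take Rxy, Rxz and set V(r)={y}. Then ◇r at x, so □r at x, so r at z, i.e. z=y.

◇r → □r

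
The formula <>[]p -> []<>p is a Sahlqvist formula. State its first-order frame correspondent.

convergence: forall x forall y forall z (Rxy & Rxz -> exists w (Ryw & Rzw))

This schema is the .2 axiom.
It corresponds to convergence: forall x forall y forall z (Rxy & Rxz -> exists w (Ryw & Rzw)).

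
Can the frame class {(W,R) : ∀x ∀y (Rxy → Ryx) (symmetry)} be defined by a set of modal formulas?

Definable; q → □◇q defines it

Yes: it is symmetry, defined by the B schema q → □◇q.
Suppose q→□◇q is valid. Take Rxy and set V(q)={x}. Then q at x, so □◇q at x, so ◇q at y, so some z with Ryz has q; z=x, i.e. Ryx.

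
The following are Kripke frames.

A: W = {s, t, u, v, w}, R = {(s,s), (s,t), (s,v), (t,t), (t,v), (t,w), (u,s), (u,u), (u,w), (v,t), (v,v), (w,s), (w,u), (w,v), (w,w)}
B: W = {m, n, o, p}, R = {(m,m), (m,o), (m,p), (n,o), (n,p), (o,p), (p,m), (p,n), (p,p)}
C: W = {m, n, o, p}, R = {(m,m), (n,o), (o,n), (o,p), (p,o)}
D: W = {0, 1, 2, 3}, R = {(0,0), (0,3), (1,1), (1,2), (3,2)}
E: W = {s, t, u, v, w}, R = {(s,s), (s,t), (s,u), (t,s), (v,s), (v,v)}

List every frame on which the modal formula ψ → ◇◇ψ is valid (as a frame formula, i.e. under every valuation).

The schema corresponds to a generalized confluence (Geach) condition: ∀x ∃w (x = w ∧ xR²w).
A: holds.
B: fails — at o but no w with o=w and oR²w.
C: holds.
D: fails — at 2 but no w with 2=w and 2R²w.
E: fails — at u but no w* with u=w* and uR²w*.
Valid on: A, C.

A, C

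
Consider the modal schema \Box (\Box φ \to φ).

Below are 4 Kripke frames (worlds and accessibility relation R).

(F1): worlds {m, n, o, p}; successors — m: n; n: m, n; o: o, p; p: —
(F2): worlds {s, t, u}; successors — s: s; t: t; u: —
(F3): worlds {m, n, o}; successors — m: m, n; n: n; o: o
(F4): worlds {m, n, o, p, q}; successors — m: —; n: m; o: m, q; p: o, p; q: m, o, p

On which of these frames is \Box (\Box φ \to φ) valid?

(F2), (F3)

The schema corresponds to shift-reflexivity: \forall x \forall y (Rxy \to Ryy).
(F1): fails — Rop but not Rpp.
(F2): ✓.
(F3): ✓.
(F4): fails — Rom but not Rmm.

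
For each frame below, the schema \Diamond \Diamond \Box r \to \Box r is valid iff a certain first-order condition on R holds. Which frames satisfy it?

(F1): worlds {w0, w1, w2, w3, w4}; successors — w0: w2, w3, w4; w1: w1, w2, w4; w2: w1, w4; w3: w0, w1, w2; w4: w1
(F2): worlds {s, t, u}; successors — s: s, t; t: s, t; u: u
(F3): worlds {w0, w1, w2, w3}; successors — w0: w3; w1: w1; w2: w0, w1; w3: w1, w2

(F2)

This is the axiom for a generalized confluence (Geach) condition; its first-order frame correspondent is \forall x \forall y \forall z ((x R^2 y \wedge xRz) \to \exists w (yRw \wedge z = w)).
(F1): fails — w0R²w1, w0Rw3 but no w with w1Rw and w3=w.
(F2): holds.
(F3): fails — w0R²w1, w0Rw3 but no w with w1Rw and w3=w.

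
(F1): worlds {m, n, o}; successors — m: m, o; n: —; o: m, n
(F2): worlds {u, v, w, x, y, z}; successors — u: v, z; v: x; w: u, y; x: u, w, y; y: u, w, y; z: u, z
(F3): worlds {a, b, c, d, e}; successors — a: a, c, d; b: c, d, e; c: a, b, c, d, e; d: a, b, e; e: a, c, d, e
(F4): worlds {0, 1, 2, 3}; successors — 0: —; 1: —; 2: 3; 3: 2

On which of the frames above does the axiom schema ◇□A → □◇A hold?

This is the axiom for convergence; its first-order frame correspondent is ∀x ∀y ∀z (Rxy ∧ Rxz → ∃w (Ryw ∧ Rzw)).
(F1): fails — Rom and Ron but m and n have no common successor.
(F2): fails — Ruv and Ruz but v and z have no common successor.
(F3): condition met.
(F4): condition met.
Valid on: (F3), (F4).

(F3), (F4)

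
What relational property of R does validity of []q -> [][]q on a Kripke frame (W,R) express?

Suppose □q→□□q is valid. Take Rxy, Ryz and set V(q)={w : Rxw}. Then □q at x, so □□q at x, so □q at y, so q at z, i.e. Rxz.
Conversely, on a frame with transitivity the schema holds at every world under every valuation.
Frame condition: forall x forall y forall z (Rxy & Ryz -> Rxz).

Transitivity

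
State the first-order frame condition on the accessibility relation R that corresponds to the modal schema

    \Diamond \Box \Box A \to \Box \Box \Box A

This is a Sahlqvist (Geach-type) schema ◇^1□^2A → □^3◇^0A.
Minimal-valuation argument: fix x; take any y with xR^1y and any z with xR^3z. Set V(A) to the set of worlds R-reachable from y in exactly 2 steps. Then □^2A holds at y, so the antecedent holds at x; validity forces ◇^0A at z, giving a w with zR^0w and yR^2w.
First-order correspondent: \forall x \forall y \forall z ((xRy \wedge x R^3 z) \to \exists w (y R^2 w \wedge z = w)).

\forall x \forall y \forall z ((xRy \wedge x R^3 z) \to \exists w (y R^2 w \wedge z = w))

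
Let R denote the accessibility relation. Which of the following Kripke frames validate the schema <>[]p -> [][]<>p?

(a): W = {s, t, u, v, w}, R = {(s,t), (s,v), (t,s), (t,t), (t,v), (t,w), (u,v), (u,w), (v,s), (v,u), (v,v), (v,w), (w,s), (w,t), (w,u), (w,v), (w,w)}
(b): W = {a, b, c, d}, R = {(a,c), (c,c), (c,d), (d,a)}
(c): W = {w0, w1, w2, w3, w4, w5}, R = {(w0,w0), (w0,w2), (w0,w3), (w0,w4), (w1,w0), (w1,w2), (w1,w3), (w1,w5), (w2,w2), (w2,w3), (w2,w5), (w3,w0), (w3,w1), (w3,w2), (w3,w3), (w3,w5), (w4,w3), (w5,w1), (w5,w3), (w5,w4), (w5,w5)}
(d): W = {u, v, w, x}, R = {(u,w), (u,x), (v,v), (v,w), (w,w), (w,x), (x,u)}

This is the axiom for a generalized confluence (Geach) condition; its first-order frame correspondent is forall x forall y forall z ((xRy & x R^2 z) -> exists w (yRw & zRw)).
(a): satisfies the condition.
(b): fails — aRc, aR²d but no w with cRw and dRw.
(c): satisfies the condition.
(d): fails — uRw, uR²x but no t with wRt and xRt.

(a), (c)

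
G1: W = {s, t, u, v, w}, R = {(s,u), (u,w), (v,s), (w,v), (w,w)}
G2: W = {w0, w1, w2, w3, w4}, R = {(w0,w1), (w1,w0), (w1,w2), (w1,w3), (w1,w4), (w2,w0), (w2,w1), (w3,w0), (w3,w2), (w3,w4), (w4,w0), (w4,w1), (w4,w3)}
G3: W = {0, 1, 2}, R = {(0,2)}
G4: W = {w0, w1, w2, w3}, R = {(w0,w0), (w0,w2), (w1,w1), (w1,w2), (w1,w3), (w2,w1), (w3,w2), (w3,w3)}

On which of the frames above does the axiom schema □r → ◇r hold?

G2, G4

The schema corresponds to seriality: ∀x ∃y Rxy.
G1: fails — world t has no successor.
G2: satisfies the condition.
G3: fails — world 1 has no successor.
G4: satisfies the condition.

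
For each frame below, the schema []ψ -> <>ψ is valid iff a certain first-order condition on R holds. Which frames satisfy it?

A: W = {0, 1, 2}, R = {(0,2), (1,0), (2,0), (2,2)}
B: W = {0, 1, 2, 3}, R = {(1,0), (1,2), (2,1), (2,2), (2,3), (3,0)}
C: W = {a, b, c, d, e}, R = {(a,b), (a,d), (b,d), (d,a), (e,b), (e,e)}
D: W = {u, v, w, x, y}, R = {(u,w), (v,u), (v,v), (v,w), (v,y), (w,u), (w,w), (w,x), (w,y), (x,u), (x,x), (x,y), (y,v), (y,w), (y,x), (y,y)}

A, D

The schema corresponds to seriality: forall x exists y Rxy.
A: satisfies the condition.
B: fails — world 0 has no successor.
C: fails — world c has no successor.
D: satisfies the condition.
Valid on: A, D.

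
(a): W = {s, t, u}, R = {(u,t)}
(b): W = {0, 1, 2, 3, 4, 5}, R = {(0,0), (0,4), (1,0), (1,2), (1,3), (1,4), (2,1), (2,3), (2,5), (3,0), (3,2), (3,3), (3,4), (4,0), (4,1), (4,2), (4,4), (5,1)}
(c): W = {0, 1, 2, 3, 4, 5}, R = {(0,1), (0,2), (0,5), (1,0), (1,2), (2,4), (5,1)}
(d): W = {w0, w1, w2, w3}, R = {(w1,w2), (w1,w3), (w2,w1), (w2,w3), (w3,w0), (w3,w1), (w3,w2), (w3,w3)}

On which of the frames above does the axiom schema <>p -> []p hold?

(a)

The schema corresponds to partial functionality: forall x forall y forall z (Rxy & Rxz -> y = z).
(a): holds.
(b): fails — 0 sees both 0 and 4.
(c): fails — 0 sees both 1 and 2.
(d): fails — w1 sees both w2 and w3.
Valid on: (a).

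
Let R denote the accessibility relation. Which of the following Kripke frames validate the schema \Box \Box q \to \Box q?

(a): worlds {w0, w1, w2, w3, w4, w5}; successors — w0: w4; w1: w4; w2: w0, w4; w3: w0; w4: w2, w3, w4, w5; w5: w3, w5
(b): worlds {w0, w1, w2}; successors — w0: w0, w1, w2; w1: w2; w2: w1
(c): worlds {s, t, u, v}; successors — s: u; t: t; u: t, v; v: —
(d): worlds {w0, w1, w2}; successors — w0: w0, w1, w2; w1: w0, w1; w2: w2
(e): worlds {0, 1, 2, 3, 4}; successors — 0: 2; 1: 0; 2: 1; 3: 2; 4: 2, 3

(d)

Frame correspondent (Sahlqvist): \forall x \forall y (Rxy \to \exists z (Rxz \wedge Rzy)) — i.e. density.
(a): fails — Rw3w0 but no z with Rw3z and Rzw0.
(b): fails — Rw1w2 but no z with Rw1z and Rzw2.
(c): fails — Rsu but no z with Rsz and Rzu.
(d): ✓.
(e): fails — R10 but no z with R1z and Rz0.
Valid on: (d).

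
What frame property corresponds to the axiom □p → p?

reflexivity: ∀x Rxx

This schema is the T axiom.
Its frame correspondent is reflexivity — ∀x Rxx.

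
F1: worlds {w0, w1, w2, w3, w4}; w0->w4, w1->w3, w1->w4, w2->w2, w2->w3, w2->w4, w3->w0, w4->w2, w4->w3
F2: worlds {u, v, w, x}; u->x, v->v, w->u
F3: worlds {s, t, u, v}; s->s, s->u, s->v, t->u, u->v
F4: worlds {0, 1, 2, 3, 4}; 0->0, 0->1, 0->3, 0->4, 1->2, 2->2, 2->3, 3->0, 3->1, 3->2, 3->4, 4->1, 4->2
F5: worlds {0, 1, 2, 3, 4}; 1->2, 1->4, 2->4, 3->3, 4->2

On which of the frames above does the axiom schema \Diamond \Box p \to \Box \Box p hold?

F2

This is the axiom for a generalized confluence (Geach) condition; its first-order frame correspondent is \forall x \forall y \forall z ((xRy \wedge x R^2 z) \to \exists w (yRw \wedge z = w)).
F1: fails — w1Rw3, w1R²w2 but no w with w3Rw and w2=w.
F2: satisfies the condition.
F3: fails — sRu, sR²s but no w with uRw and s=w.
F4: fails — 0R0, 0R²2 but no w with 0Rw and 2=w.
F5: fails — 1R2, 1R²2 but no w with 2Rw and 2=w.
Valid on: F2.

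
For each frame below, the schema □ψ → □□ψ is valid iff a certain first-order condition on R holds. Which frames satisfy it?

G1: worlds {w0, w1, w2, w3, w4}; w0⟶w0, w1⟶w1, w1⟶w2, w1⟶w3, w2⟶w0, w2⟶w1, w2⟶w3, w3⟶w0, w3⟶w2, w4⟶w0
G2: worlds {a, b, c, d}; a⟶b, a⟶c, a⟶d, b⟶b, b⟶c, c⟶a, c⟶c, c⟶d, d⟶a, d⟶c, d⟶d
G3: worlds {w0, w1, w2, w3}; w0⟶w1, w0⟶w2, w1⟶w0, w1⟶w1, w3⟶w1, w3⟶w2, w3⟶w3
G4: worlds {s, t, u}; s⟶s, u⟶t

G4

Frame correspondent (Sahlqvist): ∀x ∀y ∀z (Rxy ∧ Ryz → Rxz) — i.e. transitivity.
G1: fails — Rw1w2 and Rw2w0 but not Rw1w0.
G2: fails — Rbc and Rcd but not Rbd.
G3: fails — Rw1w0 and Rw0w2 but not Rw1w2.
G4: condition met.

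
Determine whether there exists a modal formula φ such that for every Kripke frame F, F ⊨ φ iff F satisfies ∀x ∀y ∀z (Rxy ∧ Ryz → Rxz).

Yes, by □p → □□p

Yes: it is transitivity, defined by the 4 schema □p → □□p.
Suppose □p→□□p is valid. Take Rxy, Ryz and set V(p)={w : Rxw}. Then □p at x, so □□p at x, so □p at y, so p at z, i.e. Rxz.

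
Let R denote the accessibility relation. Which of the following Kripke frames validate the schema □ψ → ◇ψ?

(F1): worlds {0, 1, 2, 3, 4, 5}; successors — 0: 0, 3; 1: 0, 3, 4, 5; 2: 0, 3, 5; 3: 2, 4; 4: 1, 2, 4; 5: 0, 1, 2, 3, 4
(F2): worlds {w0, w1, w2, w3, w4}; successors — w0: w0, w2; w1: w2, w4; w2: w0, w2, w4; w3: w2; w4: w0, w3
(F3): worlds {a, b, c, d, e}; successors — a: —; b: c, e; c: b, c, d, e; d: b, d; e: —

The schema corresponds to seriality: ∀x ∃y Rxy.
(F1): holds.
(F2): holds.
(F3): fails — world a has no successor.
Valid on: (F1), (F2).

(F1), (F2)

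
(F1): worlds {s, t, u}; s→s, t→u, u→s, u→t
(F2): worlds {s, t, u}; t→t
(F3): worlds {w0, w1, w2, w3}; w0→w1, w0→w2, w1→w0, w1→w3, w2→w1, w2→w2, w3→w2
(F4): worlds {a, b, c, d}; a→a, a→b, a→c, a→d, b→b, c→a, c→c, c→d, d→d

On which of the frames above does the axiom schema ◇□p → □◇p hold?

The schema corresponds to convergence: ∀x ∀y ∀z (Rxy ∧ Rxz → ∃w (Ryw ∧ Rzw)).
(F1): fails — Rus and Rut but s and t have no common successor.
(F2): condition met.
(F3): fails — Rw0w1 and Rw0w2 but w1 and w2 have no common successor.
(F4): fails — Rab and Rac but b and c have no common successor.
Valid on: (F2).

(F2)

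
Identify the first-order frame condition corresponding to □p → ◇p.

Suppose □p→◇p is valid. At any x set V(p)=W. Then □p at x, so ◇p at x, so x has a successor.

seriality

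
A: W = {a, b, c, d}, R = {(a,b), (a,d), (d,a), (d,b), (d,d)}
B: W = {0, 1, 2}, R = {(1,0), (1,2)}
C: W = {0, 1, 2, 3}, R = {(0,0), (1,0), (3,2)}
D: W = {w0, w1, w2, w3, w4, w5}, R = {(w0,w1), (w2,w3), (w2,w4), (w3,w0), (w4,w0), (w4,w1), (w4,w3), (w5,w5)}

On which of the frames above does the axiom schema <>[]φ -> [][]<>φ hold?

The schema corresponds to a generalized confluence (Geach) condition: forall x forall y forall z ((xRy & x R^2 z) -> exists w (yRw & zRw)).
A: fails — aRb, aR²a but no w with bRw and aRw.
B: holds.
C: holds.
D: fails — w2Rw3, w2R²w0 but no w with w3Rw and w0Rw.
Valid on: B, C.

B, C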